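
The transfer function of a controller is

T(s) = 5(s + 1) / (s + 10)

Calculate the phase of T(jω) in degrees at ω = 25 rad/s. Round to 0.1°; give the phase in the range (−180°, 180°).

19.5°

At s = jω = j25:
zero (s+1): 1 + j25 → |·| = √(1²+25²) = √626 ≈ 25.02, ∠ = arctan(25/1) ≈ 87.71°
pole (s+10): 10 + j25 → |·| = √(10²+25²) = √725 ≈ 26.926, ∠ = arctan(25/10) ≈ 68.20°
∠T = 87.71° − 68.20° = 19.51°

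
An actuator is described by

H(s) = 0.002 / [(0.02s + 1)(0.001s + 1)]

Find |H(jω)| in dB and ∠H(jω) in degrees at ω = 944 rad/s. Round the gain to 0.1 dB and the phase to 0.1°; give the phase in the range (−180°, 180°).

-82.3 dB, -130.3°

At ω = 944 rad/s:
pole (1 + j944·0.02) = 1 + j18.88 → |·| ≈ 18.906, ∠ ≈ 86.97°
pole (1 + j944·0.001) = 1 + j0.944 → |·| ≈ 1.3752, ∠ ≈ 43.35°
|H| = 0.002 · 1 / (18.906 · 1.3752) ≈ 7.6924e-05
Gain = 20 log₁₀(7.6924e-05) ≈ -82.28 dB
∠H = (0°) − (86.97° + 43.35°) = -130.32°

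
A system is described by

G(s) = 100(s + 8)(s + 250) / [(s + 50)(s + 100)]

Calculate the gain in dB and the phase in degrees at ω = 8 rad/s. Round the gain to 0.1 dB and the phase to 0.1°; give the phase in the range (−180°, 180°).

At s = jω = j8:
zero (s+8): 8 + j8 → |·| = √(8²+8²) = √128 ≈ 11.314, ∠ = arctan(8/8) ≈ 45.00°
zero (s+250): 250 + j8 → |·| = √(250²+8²) = √62564 ≈ 250.13, ∠ = arctan(8/250) ≈ 1.83°
pole (s+50): 50 + j8 → |·| = √(50²+8²) = √2564 ≈ 50.636, ∠ = arctan(8/50) ≈ 9.09°
pole (s+100): 100 + j8 → |·| = √(100²+8²) = √10064 ≈ 100.32, ∠ = arctan(8/100) ≈ 4.57°
|G| = 100 · 2830 / 5079.8 ≈ 55.711
Gain = 20 log₁₀(55.711) ≈ 34.92 dB
∠G = 46.83° − 13.66° = 33.17°

34.9 dB, 33.2°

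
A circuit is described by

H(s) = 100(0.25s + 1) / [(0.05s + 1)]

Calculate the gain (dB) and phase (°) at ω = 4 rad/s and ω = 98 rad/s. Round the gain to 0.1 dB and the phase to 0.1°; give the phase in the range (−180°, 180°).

At ω = 4 rad/s:
zero (1 + j4·0.25) = 1 + j1 → |·| ≈ 1.4142, ∠ ≈ 45.00°
pole (1 + j4·0.05) = 1 + j0.2 → |·| ≈ 1.0198, ∠ ≈ 11.31°
|H| = 100 · 1.4142 / (1.0198) ≈ 138.67
Gain = 20 log₁₀(138.67) ≈ 42.84 dB
∠H = (45.00°) − (11.31°) = 33.69°

At ω = 98 rad/s:
zero (1 + j98·0.25) = 1 + j24.5 → |·| ≈ 24.52, ∠ ≈ 87.66°
pole (1 + j98·0.05) = 1 + j4.9 → |·| ≈ 5.001, ∠ ≈ 78.47°
|H| = 100 · 24.52 / (5.001) ≈ 490.3
Gain = 20 log₁₀(490.3) ≈ 53.81 dB
∠H = (87.66°) − (78.47°) = 9.19°

ω = 4: 42.8 dB, 33.7°; ω = 98: 53.8 dB, 9.2°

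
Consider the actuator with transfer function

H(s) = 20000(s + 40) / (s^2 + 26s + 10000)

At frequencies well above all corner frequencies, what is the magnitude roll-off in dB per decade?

-20 dB/decade

Each pole contributes −20 dB/decade at high frequency; each zero contributes +20 dB/decade.
Net: 1 zero(s) − 2 pole(s) → -20 dB/decade.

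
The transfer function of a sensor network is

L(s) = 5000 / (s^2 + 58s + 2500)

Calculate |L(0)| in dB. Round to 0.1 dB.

6.0 dB

L(0) = 5000 / 2500 = 2
20 log₁₀(2) ≈ 6.02 dB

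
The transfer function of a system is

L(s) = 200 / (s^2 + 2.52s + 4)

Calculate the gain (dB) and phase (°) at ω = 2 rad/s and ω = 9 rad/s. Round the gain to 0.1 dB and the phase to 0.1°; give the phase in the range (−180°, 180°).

ω = 2: 32.0 dB, -90.0°; ω = 9: 7.9 dB, -163.6°

At s = jω = j2:
quadratic: (j2)² + 2.52·j2 + 4 = 0 + j5.04 → |·| ≈ 5.04, ∠ ≈ 90.00°
|L| = 200 / 5.04 ≈ 39.683
Gain = 20 log₁₀(39.683) ≈ 31.97 dB
∠L = 0.00° − 90.00° = -90.00°

At s = jω = j9:
quadratic: (j9)² + 2.52·j9 + 4 = -77 + j22.68 → |·| ≈ 80.271, ∠ ≈ 163.59°
|L| = 200 / 80.271 ≈ 2.4916
Gain = 20 log₁₀(2.4916) ≈ 7.93 dB
∠L = 0.00° − 163.59° = -163.59°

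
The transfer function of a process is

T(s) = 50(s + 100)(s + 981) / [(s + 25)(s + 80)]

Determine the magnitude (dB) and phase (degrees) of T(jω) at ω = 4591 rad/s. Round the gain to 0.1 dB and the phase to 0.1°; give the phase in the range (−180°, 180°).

34.2 dB, -12.0°

At s = jω = j4591:
zero (s+100): 100 + j4591 → |·| = √(100²+4591²) = √21087281 ≈ 4592.1, ∠ = arctan(4591/100) ≈ 88.75°
zero (s+981): 981 + j4591 → |·| = √(981²+4591²) = √22039642 ≈ 4694.6, ∠ = arctan(4591/981) ≈ 77.94°
pole (s+25): 25 + j4591 → |·| = √(25²+4591²) = √21077906 ≈ 4591.1, ∠ = arctan(4591/25) ≈ 89.69°
pole (s+80): 80 + j4591 → |·| = √(80²+4591²) = √21083681 ≈ 4591.7, ∠ = arctan(4591/80) ≈ 89.00°
|T| = 50 · 2.1558e+07 / 2.1081e+07 ≈ 51.131
Gain = 20 log₁₀(51.131) ≈ 34.17 dB
∠T = 166.69° − 178.69° = -12.00°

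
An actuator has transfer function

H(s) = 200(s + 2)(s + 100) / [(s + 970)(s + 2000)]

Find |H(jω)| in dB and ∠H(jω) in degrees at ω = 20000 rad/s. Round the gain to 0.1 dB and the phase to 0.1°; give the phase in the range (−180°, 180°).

At s = jω = j20000:
zero (s+2): 2 + j20000 → |·| = √(2²+20000²) = √400000004 ≈ 20000, ∠ = arctan(20000/2) ≈ 89.99°
zero (s+100): 100 + j20000 → |·| = √(100²+20000²) = √400010000 ≈ 20000, ∠ = arctan(20000/100) ≈ 89.71°
pole (s+970): 970 + j20000 → |·| = √(970²+20000²) = √400940900 ≈ 20024, ∠ = arctan(20000/970) ≈ 87.22°
pole (s+2000): 2000 + j20000 → |·| = √(2000²+20000²) = √404000000 ≈ 20100, ∠ = arctan(20000/2000) ≈ 84.29°
|H| = 200 · 4e+08 / 4.0248e+08 ≈ 198.77
Gain = 20 log₁₀(198.77) ≈ 45.97 dB
∠H = 179.70° − 171.51° = 8.19°

46.0 dB, 8.2°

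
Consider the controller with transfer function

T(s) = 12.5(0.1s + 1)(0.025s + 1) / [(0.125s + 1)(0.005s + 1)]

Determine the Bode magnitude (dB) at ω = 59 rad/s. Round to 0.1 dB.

At ω = 59 rad/s:
zero (1 + j59·0.1) = 1 + j5.9 → |·| ≈ 5.9841, ∠ ≈ 80.38°
zero (1 + j59·0.025) = 1 + j1.475 → |·| ≈ 1.782, ∠ ≈ 55.86°
pole (1 + j59·0.125) = 1 + j7.375 → |·| ≈ 7.4425, ∠ ≈ 82.28°
pole (1 + j59·0.005) = 1 + j0.295 → |·| ≈ 1.0426, ∠ ≈ 16.44°
|T| = 12.5 · 5.9841 · 1.782 / (7.4425 · 1.0426) ≈ 17.178
Gain = 20 log₁₀(17.178) ≈ 24.70 dB

24.7 dB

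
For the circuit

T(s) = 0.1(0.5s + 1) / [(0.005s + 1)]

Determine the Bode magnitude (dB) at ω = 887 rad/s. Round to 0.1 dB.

At ω = 887 rad/s:
zero (1 + j887·0.5) = 1 + j443.5 → |·| ≈ 443.5, ∠ ≈ 89.87°
pole (1 + j887·0.005) = 1 + j4.435 → |·| ≈ 4.5463, ∠ ≈ 77.29°
|T| = 0.1 · 443.5 / (4.5463) ≈ 9.7552
Gain = 20 log₁₀(9.7552) ≈ 19.78 dB

19.8 dB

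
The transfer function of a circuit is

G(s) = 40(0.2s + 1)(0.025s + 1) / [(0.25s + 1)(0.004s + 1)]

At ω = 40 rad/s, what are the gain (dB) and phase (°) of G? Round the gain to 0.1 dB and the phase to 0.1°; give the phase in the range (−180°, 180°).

33.0 dB, 34.5°

At ω = 40 rad/s:
zero (1 + j40·0.2) = 1 + j8 → |·| ≈ 8.0623, ∠ ≈ 82.87°
zero (1 + j40·0.025) = 1 + j1 → |·| ≈ 1.4142, ∠ ≈ 45.00°
pole (1 + j40·0.25) = 1 + j10 → |·| ≈ 10.05, ∠ ≈ 84.29°
pole (1 + j40·0.004) = 1 + j0.16 → |·| ≈ 1.0127, ∠ ≈ 9.09°
|G| = 40 · 8.0623 · 1.4142 / (10.05 · 1.0127) ≈ 44.811
Gain = 20 log₁₀(44.811) ≈ 33.03 dB
∠G = (82.87° + 45.00°) − (84.29° + 9.09°) = 34.49°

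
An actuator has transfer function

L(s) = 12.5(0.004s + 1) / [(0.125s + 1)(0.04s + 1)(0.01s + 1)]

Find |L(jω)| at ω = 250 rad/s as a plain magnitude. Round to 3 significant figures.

At ω = 250 rad/s:
zero (1 + j250·0.004) = 1 + j1 → |·| ≈ 1.4142, ∠ ≈ 45.00°
pole (1 + j250·0.125) = 1 + j31.25 → |·| ≈ 31.266, ∠ ≈ 88.17°
pole (1 + j250·0.04) = 1 + j10 → |·| ≈ 10.05, ∠ ≈ 84.29°
pole (1 + j250·0.01) = 1 + j2.5 → |·| ≈ 2.6926, ∠ ≈ 68.20°
|L| = 12.5 · 1.4142 / (31.266 · 10.05 · 2.6926) ≈ 0.020893

0.0209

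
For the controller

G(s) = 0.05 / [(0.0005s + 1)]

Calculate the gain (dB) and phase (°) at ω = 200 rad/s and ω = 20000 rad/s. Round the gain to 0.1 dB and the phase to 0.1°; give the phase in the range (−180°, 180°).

ω = 200: -26.1 dB, -5.7°; ω = 20000: -46.1 dB, -84.3°

At ω = 200 rad/s:
pole (1 + j200·0.0005) = 1 + j0.1 → |·| ≈ 1.005, ∠ ≈ 5.71°
|G| = 0.05 · 1 / (1.005) ≈ 0.049751
Gain = 20 log₁₀(0.049751) ≈ -26.06 dB
∠G = (0°) − (5.71°) = -5.71°

At ω = 20000 rad/s:
pole (1 + j20000·0.0005) = 1 + j10 → |·| ≈ 10.05, ∠ ≈ 84.29°
|G| = 0.05 · 1 / (10.05) ≈ 0.0049751
Gain = 20 log₁₀(0.0049751) ≈ -46.06 dB
∠G = (0°) − (84.29°) = -84.29°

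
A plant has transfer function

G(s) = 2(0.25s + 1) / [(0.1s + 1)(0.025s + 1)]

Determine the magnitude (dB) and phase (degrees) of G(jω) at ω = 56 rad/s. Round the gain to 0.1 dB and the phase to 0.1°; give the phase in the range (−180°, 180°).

At ω = 56 rad/s:
zero (1 + j56·0.25) = 1 + j14 → |·| ≈ 14.036, ∠ ≈ 85.91°
pole (1 + j56·0.1) = 1 + j5.6 → |·| ≈ 5.6886, ∠ ≈ 79.88°
pole (1 + j56·0.025) = 1 + j1.4 → |·| ≈ 1.7205, ∠ ≈ 54.46°
|G| = 2 · 14.036 / (5.6886 · 1.7205) ≈ 2.8682
Gain = 20 log₁₀(2.8682) ≈ 9.15 dB
∠G = (85.91°) − (79.88° + 54.46°) = -48.43°

9.2 dB, -48.4°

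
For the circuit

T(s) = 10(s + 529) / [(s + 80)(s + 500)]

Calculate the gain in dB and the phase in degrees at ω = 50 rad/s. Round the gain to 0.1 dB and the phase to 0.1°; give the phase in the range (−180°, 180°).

-19.0 dB, -32.3°

At s = jω = j50:
zero (s+529): 529 + j50 → |·| = √(529²+50²) = √282341 ≈ 531.36, ∠ = arctan(50/529) ≈ 5.40°
pole (s+80): 80 + j50 → |·| = √(80²+50²) = √8900 ≈ 94.34, ∠ = arctan(50/80) ≈ 32.01°
pole (s+500): 500 + j50 → |·| = √(500²+50²) = √252500 ≈ 502.49, ∠ = arctan(50/500) ≈ 5.71°
|T| = 10 · 531.36 / 47405 ≈ 0.11209
Gain = 20 log₁₀(0.11209) ≈ -19.01 dB
∠T = 5.40° − 37.72° = -32.32°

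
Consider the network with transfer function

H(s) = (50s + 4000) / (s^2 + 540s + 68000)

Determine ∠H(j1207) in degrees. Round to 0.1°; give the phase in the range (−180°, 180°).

-68.7°

Substitute s = j1207:
Numerator: 50(j1207) + 4000 = 4000 + j60350
Denominator: (j1207)^2 + 540(j1207) + 68000 = -1388849 + j651780
|N| = √(4000² + 60350²) ≈ 60482, ∠N ≈ 86.21°
|D| = √(1388849² + 651780²) ≈ 1.5342e+06, ∠D ≈ 154.86°
∠H = 86.21° − 154.86° = -68.65°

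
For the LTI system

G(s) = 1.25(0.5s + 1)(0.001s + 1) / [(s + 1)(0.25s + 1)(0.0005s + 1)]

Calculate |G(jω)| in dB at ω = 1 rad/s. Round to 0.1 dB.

At ω = 1 rad/s:
zero (1 + j1·0.5) = 1 + j0.5 → |·| ≈ 1.118, ∠ ≈ 26.57°
zero (1 + j1·0.001) = 1 + j0.001 → |·| ≈ 1, ∠ ≈ 0.06°
pole (1 + j1·1) = 1 + j1 → |·| ≈ 1.4142, ∠ ≈ 45.00°
pole (1 + j1·0.25) = 1 + j0.25 → |·| ≈ 1.0308, ∠ ≈ 14.04°
pole (1 + j1·0.0005) = 1 + j0.0005 → |·| ≈ 1, ∠ ≈ 0.03°
|G| = 1.25 · 1.118 · 1 / (1.4142 · 1.0308 · 1) ≈ 0.95866
Gain = 20 log₁₀(0.95866) ≈ -0.37 dB

-0.4 dB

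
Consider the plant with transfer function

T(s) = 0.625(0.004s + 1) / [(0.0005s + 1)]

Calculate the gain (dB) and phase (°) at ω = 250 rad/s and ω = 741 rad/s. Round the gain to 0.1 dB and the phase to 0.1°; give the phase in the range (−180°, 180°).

At ω = 250 rad/s:
zero (1 + j250·0.004) = 1 + j1 → |·| ≈ 1.4142, ∠ ≈ 45.00°
pole (1 + j250·0.0005) = 1 + j0.125 → |·| ≈ 1.0078, ∠ ≈ 7.13°
|T| = 0.625 · 1.4142 / (1.0078) ≈ 0.87703
Gain = 20 log₁₀(0.87703) ≈ -1.14 dB
∠T = (45.00°) − (7.13°) = 37.87°

At ω = 741 rad/s:
zero (1 + j741·0.004) = 1 + j2.964 → |·| ≈ 3.1281, ∠ ≈ 71.36°
pole (1 + j741·0.0005) = 1 + j0.3705 → |·| ≈ 1.0664, ∠ ≈ 20.33°
|T| = 0.625 · 3.1281 / (1.0664) ≈ 1.8333
Gain = 20 log₁₀(1.8333) ≈ 5.26 dB
∠T = (71.36°) − (20.33°) = 51.03°

ω = 250: -1.1 dB, 37.9°; ω = 741: 5.3 dB, 51.0°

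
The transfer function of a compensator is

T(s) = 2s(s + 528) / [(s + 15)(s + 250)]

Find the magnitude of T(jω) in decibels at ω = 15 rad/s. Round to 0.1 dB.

9.5 dB

At s = jω = j15:
zero (s+528): 528 + j15 → |·| = √(528²+15²) = √279009 ≈ 528.21, ∠ = arctan(15/528) ≈ 1.63°
zero at origin: s = j15 → |·| = 15, ∠ = 90.00°
pole (s+15): 15 + j15 → |·| = √(15²+15²) = √450 ≈ 21.213, ∠ = arctan(15/15) ≈ 45.00°
pole (s+250): 250 + j15 → |·| = √(250²+15²) = √62725 ≈ 250.45, ∠ = arctan(15/250) ≈ 3.43°
|T| = 2 · 7923.2 / 5312.8 ≈ 2.9827
Gain = 20 log₁₀(2.9827) ≈ 9.49 dB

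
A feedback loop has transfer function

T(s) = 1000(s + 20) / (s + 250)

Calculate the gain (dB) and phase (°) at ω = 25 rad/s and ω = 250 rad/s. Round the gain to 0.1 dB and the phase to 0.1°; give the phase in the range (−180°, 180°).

At s = jω = j25:
zero (s+20): 20 + j25 → |·| = √(20²+25²) = √1025 ≈ 32.016, ∠ = arctan(25/20) ≈ 51.34°
pole (s+250): 250 + j25 → |·| = √(250²+25²) = √63125 ≈ 251.25, ∠ = arctan(25/250) ≈ 5.71°
|T| = 1000 · 32.016 / 251.25 ≈ 127.43
Gain = 20 log₁₀(127.43) ≈ 42.11 dB
∠T = 51.34° − 5.71° = 45.63°

At s = jω = j250:
zero (s+20): 20 + j250 → |·| = √(20²+250²) = √62900 ≈ 250.8, ∠ = arctan(250/20) ≈ 85.43°
pole (s+250): 250 + j250 → |·| = √(250²+250²) = √125000 ≈ 353.55, ∠ = arctan(250/250) ≈ 45.00°
|T| = 1000 · 250.8 / 353.55 ≈ 709.38
Gain = 20 log₁₀(709.38) ≈ 57.02 dB
∠T = 85.43° − 45.00° = 40.43°

ω = 25: 42.1 dB, 45.6°; ω = 250: 57.0 dB, 40.4°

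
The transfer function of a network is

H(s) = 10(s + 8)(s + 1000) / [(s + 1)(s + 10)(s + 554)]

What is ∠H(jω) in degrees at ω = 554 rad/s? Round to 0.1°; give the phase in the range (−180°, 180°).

At s = jω = j554:
zero (s+8): 8 + j554 → |·| = √(8²+554²) = √306980 ≈ 554.06, ∠ = arctan(554/8) ≈ 89.17°
zero (s+1000): 1000 + j554 → |·| = √(1000²+554²) = √1306916 ≈ 1143.2, ∠ = arctan(554/1000) ≈ 28.99°
pole (s+1): 1 + j554 → |·| = √(1²+554²) = √306917 ≈ 554, ∠ = arctan(554/1) ≈ 89.90°
pole (s+10): 10 + j554 → |·| = √(10²+554²) = √307016 ≈ 554.09, ∠ = arctan(554/10) ≈ 88.97°
pole (s+554): 554 + j554 → |·| = √(554²+554²) = √613832 ≈ 783.47, ∠ = arctan(554/554) ≈ 45.00°
∠H = 118.16° − 223.87° = -105.71°

-105.7°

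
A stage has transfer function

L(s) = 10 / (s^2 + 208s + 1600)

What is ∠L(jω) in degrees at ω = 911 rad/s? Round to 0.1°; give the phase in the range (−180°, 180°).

Substitute s = j911:
Numerator: 10 = 10 + j0
Denominator: (j911)^2 + 208(j911) + 1600 = -828321 + j189488
|N| = √(10² + 0²) ≈ 10, ∠N ≈ 0.00°
|D| = √(828321² + 189488²) ≈ 8.4972e+05, ∠D ≈ 167.11°
∠L = 0.00° − 167.11° = -167.11°

-167.1°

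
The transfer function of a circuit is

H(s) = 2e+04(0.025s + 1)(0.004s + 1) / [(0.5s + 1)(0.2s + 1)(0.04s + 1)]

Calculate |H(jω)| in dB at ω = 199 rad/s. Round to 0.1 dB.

12.2 dB

At ω = 199 rad/s:
zero (1 + j199·0.025) = 1 + j4.975 → |·| ≈ 5.0745, ∠ ≈ 78.63°
zero (1 + j199·0.004) = 1 + j0.796 → |·| ≈ 1.2781, ∠ ≈ 38.52°
pole (1 + j199·0.5) = 1 + j99.5 → |·| ≈ 99.505, ∠ ≈ 89.42°
pole (1 + j199·0.2) = 1 + j39.8 → |·| ≈ 39.813, ∠ ≈ 88.56°
pole (1 + j199·0.04) = 1 + j7.96 → |·| ≈ 8.0226, ∠ ≈ 82.84°
|H| = 2e+04 · 5.0745 · 1.2781 / (99.505 · 39.813 · 8.0226) ≈ 4.0813
Gain = 20 log₁₀(4.0813) ≈ 12.22 dB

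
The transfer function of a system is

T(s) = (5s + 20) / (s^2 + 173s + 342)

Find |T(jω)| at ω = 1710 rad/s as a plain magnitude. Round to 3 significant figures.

0.00291

Substitute s = j1710:
Numerator: 5(j1710) + 20 = 20 + j8550
Denominator: (j1710)^2 + 173(j1710) + 342 = -2923758 + j295830
|N| = √(20² + 8550²) ≈ 8550, ∠N ≈ 89.87°
|D| = √(2923758² + 295830²) ≈ 2.9387e+06, ∠D ≈ 174.22°
|T| = 8550 / 2.9387e+06 ≈ 0.0029094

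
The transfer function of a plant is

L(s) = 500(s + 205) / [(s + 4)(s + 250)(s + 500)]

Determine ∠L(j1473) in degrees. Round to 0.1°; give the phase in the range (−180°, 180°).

At s = jω = j1473:
zero (s+205): 205 + j1473 → |·| = √(205²+1473²) = √2211754 ≈ 1487.2, ∠ = arctan(1473/205) ≈ 82.08°
pole (s+4): 4 + j1473 → |·| = √(4²+1473²) = √2169745 ≈ 1473, ∠ = arctan(1473/4) ≈ 89.84°
pole (s+250): 250 + j1473 → |·| = √(250²+1473²) = √2232229 ≈ 1494.1, ∠ = arctan(1473/250) ≈ 80.37°
pole (s+500): 500 + j1473 → |·| = √(500²+1473²) = √2419729 ≈ 1555.5, ∠ = arctan(1473/500) ≈ 71.25°
∠L = 82.08° − 241.46° = -159.38°

-159.4°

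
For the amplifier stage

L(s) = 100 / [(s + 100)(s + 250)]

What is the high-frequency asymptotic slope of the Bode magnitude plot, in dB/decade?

-40 dB/decade

Each pole contributes −20 dB/decade at high frequency; each zero contributes +20 dB/decade.
Net: 0 zero(s) − 2 pole(s) → -40 dB/decade.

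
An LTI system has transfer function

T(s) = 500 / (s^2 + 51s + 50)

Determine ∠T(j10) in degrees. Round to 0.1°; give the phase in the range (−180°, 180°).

Substitute s = j10:
Numerator: 500 = 500 + j0
Denominator: (j10)^2 + 51(j10) + 50 = -50 + j510
|N| = √(500² + 0²) ≈ 500, ∠N ≈ 0.00°
|D| = √(50² + 510²) ≈ 512.45, ∠D ≈ 95.60°
∠T = 0.00° − 95.60° = -95.60°

-95.6°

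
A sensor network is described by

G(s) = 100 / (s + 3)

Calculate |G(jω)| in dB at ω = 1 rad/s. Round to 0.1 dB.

Substitute s = j1:
Numerator: 100 = 100 + j0
Denominator: (j1) + 3 = 3 + j1
|N| = √(100² + 0²) ≈ 100, ∠N ≈ 0.00°
|D| = √(3² + 1²) ≈ 3.1623, ∠D ≈ 18.43°
|G| = 100 / 3.1623 ≈ 31.623
Gain = 20 log₁₀(31.623) ≈ 30.00 dB

30.0 dB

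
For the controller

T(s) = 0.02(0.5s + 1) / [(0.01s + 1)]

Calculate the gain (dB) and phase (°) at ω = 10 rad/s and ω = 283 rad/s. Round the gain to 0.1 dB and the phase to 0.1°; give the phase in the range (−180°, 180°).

ω = 10: -19.9 dB, 73.0°; ω = 283: -0.5 dB, 19.1°

At ω = 10 rad/s:
zero (1 + j10·0.5) = 1 + j5 → |·| ≈ 5.099, ∠ ≈ 78.69°
pole (1 + j10·0.01) = 1 + j0.1 → |·| ≈ 1.005, ∠ ≈ 5.71°
|T| = 0.02 · 5.099 / (1.005) ≈ 0.10147
Gain = 20 log₁₀(0.10147) ≈ -19.87 dB
∠T = (78.69°) − (5.71°) = 72.98°

At ω = 283 rad/s:
zero (1 + j283·0.5) = 1 + j141.5 → |·| ≈ 141.5, ∠ ≈ 89.60°
pole (1 + j283·0.01) = 1 + j2.83 → |·| ≈ 3.0015, ∠ ≈ 70.54°
|T| = 0.02 · 141.5 / (3.0015) ≈ 0.94286
Gain = 20 log₁₀(0.94286) ≈ -0.51 dB
∠T = (89.60°) − (70.54°) = 19.06°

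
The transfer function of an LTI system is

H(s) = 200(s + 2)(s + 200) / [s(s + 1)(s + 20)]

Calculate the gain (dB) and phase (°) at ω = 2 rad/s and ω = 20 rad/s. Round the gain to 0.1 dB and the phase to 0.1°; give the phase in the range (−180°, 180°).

ω = 2: 62.0 dB, -113.6°; ω = 20: 37.1 dB, -132.1°

At s = jω = j2:
zero (s+2): 2 + j2 → |·| = √(2²+2²) = √8 ≈ 2.8284, ∠ = arctan(2/2) ≈ 45.00°
zero (s+200): 200 + j2 → |·| = √(200²+2²) = √40004 ≈ 200.01, ∠ = arctan(2/200) ≈ 0.57°
pole (s+1): 1 + j2 → |·| = √(1²+2²) = √5 ≈ 2.2361, ∠ = arctan(2/1) ≈ 63.43°
pole (s+20): 20 + j2 → |·| = √(20²+2²) = √404 ≈ 20.1, ∠ = arctan(2/20) ≈ 5.71°
pole at origin: |s| = 2, ∠ = 90.00° (in denominator)
|H| = 200 · 565.71 / 89.891 ≈ 1258.7
Gain = 20 log₁₀(1258.7) ≈ 62.00 dB
∠H = 45.57° − 159.14° = -113.57°

At s = jω = j20:
zero (s+2): 2 + j20 → |·| = √(2²+20²) = √404 ≈ 20.1, ∠ = arctan(20/2) ≈ 84.29°
zero (s+200): 200 + j20 → |·| = √(200²+20²) = √40400 ≈ 201, ∠ = arctan(20/200) ≈ 5.71°
pole (s+1): 1 + j20 → |·| = √(1²+20²) = √401 ≈ 20.025, ∠ = arctan(20/1) ≈ 87.14°
pole (s+20): 20 + j20 → |·| = √(20²+20²) = √800 ≈ 28.284, ∠ = arctan(20/20) ≈ 45.00°
pole at origin: |s| = 20, ∠ = 90.00° (in denominator)
|H| = 200 · 4040.1 / 11328 ≈ 71.329
Gain = 20 log₁₀(71.329) ≈ 37.07 dB
∠H = 90.00° − 222.14° = -132.14°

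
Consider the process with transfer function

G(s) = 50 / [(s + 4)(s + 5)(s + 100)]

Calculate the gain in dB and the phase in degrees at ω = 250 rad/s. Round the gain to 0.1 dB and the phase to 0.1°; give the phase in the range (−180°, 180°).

At s = jω = j250:
pole (s+4): 4 + j250 → |·| = √(4²+250²) = √62516 ≈ 250.03, ∠ = arctan(250/4) ≈ 89.08°
pole (s+5): 5 + j250 → |·| = √(5²+250²) = √62525 ≈ 250.05, ∠ = arctan(250/5) ≈ 88.85°
pole (s+100): 100 + j250 → |·| = √(100²+250²) = √72500 ≈ 269.26, ∠ = arctan(250/100) ≈ 68.20°
|G| = 50 / 1.6834e+07 ≈ 2.9702e-06
Gain = 20 log₁₀(2.9702e-06) ≈ -110.54 dB
∠G = 0.00° − 246.13° = -246.13° ≡ 113.87° (principal value)

-110.5 dB, 113.9°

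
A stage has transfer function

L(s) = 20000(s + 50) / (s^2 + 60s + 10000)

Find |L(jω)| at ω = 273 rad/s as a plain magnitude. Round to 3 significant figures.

At s = jω = j273:
zero (s+50): 50 + j273 → |·| = √(50²+273²) = √77029 ≈ 277.54, ∠ = arctan(273/50) ≈ 79.62°
quadratic: (j273)² + 60·j273 + 10000 = -64529 + j16380 → |·| ≈ 66575, ∠ ≈ 165.76°
|L| = 20000 · 277.54 / 66575 ≈ 83.377

83.4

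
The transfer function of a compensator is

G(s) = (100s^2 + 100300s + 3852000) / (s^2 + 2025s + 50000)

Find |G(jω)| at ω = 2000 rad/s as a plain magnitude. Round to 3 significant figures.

Substitute s = j2000:
Numerator: 100(j2000)^2 + 100300(j2000) + 3852000 = -396148000 + j200600000
Denominator: (j2000)^2 + 2025(j2000) + 50000 = -3950000 + j4050000
|N| = √(396148000² + 200600000²) ≈ 4.4404e+08, ∠N ≈ 153.14°
|D| = √(3950000² + 4050000²) ≈ 5.6573e+06, ∠D ≈ 134.28°
|G| = 4.4404e+08 / 5.6573e+06 ≈ 78.49

78.5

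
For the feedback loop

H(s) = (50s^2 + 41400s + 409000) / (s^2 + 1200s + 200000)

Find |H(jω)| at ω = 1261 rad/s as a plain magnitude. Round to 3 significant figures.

46.1

Substitute s = j1261:
Numerator: 50(j1261)^2 + 41400(j1261) + 409000 = -79097050 + j52205400
Denominator: (j1261)^2 + 1200(j1261) + 200000 = -1390121 + j1513200
|N| = √(79097050² + 52205400²) ≈ 9.4772e+07, ∠N ≈ 146.57°
|D| = √(1390121² + 1513200²) ≈ 2.0548e+06, ∠D ≈ 132.57°
|H| = 9.4772e+07 / 2.0548e+06 ≈ 46.122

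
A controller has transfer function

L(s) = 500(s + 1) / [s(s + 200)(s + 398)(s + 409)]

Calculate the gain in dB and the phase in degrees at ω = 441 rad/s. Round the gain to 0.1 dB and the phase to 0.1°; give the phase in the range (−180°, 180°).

-110.8 dB, -160.8°

At s = jω = j441:
zero (s+1): 1 + j441 → |·| = √(1²+441²) = √194482 ≈ 441, ∠ = arctan(441/1) ≈ 89.87°
pole (s+200): 200 + j441 → |·| = √(200²+441²) = √234481 ≈ 484.23, ∠ = arctan(441/200) ≈ 65.61°
pole (s+398): 398 + j441 → |·| = √(398²+441²) = √352885 ≈ 594.04, ∠ = arctan(441/398) ≈ 47.93°
pole (s+409): 409 + j441 → |·| = √(409²+441²) = √361762 ≈ 601.47, ∠ = arctan(441/409) ≈ 47.16°
pole at origin: |s| = 441, ∠ = 90.00° (in denominator)
|L| = 500 · 441 / 7.6299e+10 ≈ 2.8899e-06
Gain = 20 log₁₀(2.8899e-06) ≈ -110.78 dB
∠L = 89.87° − 250.70° = -160.83°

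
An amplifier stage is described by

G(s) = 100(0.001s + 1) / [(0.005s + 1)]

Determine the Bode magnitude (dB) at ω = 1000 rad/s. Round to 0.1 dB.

28.9 dB

At ω = 1000 rad/s:
zero (1 + j1000·0.001) = 1 + j1 → |·| ≈ 1.4142, ∠ ≈ 45.00°
pole (1 + j1000·0.005) = 1 + j5 → |·| ≈ 5.099, ∠ ≈ 78.69°
|G| = 100 · 1.4142 / (5.099) ≈ 27.735
Gain = 20 log₁₀(27.735) ≈ 28.86 dB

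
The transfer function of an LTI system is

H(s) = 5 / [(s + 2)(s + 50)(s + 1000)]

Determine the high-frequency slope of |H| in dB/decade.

-60 dB/decade

Each pole contributes −20 dB/decade at high frequency; each zero contributes +20 dB/decade.
Net: 0 zero(s) − 3 pole(s) → -60 dB/decade.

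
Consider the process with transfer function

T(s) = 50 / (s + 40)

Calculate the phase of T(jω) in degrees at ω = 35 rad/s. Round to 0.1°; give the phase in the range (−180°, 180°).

-41.2°

Substitute s = j35:
Numerator: 50 = 50 + j0
Denominator: (j35) + 40 = 40 + j35
|N| = √(50² + 0²) ≈ 50, ∠N ≈ 0.00°
|D| = √(40² + 35²) ≈ 53.151, ∠D ≈ 41.19°
∠T = 0.00° − 41.19° = -41.19°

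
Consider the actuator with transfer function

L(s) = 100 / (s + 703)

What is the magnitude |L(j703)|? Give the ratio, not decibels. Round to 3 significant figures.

0.101

At s = jω = j703:
pole (s+703): 703 + j703 → |·| = √(703²+703²) = √988418 ≈ 994.19, ∠ = arctan(703/703) ≈ 45.00°
|L| = 100 / 994.19 ≈ 0.10058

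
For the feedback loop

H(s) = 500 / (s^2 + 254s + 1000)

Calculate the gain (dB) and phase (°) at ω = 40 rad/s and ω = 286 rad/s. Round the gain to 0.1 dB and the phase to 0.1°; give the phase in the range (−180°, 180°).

ω = 40: -26.2 dB, -93.4°; ω = 286: -46.7 dB, -138.0°

Substitute s = j40:
Numerator: 500 = 500 + j0
Denominator: (j40)^2 + 254(j40) + 1000 = -600 + j10160
|N| = √(500² + 0²) ≈ 500, ∠N ≈ 0.00°
|D| = √(600² + 10160²) ≈ 10178, ∠D ≈ 93.38°
|H| = 500 / 10178 ≈ 0.049126
Gain = 20 log₁₀(0.049126) ≈ -26.17 dB
∠H = 0.00° − 93.38° = -93.38°

Substitute s = j286:
Numerator: 500 = 500 + j0
Denominator: (j286)^2 + 254(j286) + 1000 = -80796 + j72644
|N| = √(500² + 0²) ≈ 500, ∠N ≈ 0.00°
|D| = √(80796² + 72644²) ≈ 1.0865e+05, ∠D ≈ 138.04°
|H| = 500 / 1.0865e+05 ≈ 0.0046019
Gain = 20 log₁₀(0.0046019) ≈ -46.74 dB
∠H = 0.00° − 138.04° = -138.04°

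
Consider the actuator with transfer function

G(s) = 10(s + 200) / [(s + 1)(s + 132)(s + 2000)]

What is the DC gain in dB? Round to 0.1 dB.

-42.4 dB

G(0) = 10·200 / (1·132·2000) ≈ 0.0075758
20 log₁₀(0.0075758) ≈ -42.41 dB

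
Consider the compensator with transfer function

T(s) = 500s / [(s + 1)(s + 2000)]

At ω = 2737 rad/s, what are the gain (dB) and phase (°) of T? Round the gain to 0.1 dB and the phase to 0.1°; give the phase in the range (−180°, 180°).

At s = jω = j2737:
zero at origin: s = j2737 → |·| = 2737, ∠ = 90.00°
pole (s+1): 1 + j2737 → |·| = √(1²+2737²) = √7491170 ≈ 2737, ∠ = arctan(2737/1) ≈ 89.98°
pole (s+2000): 2000 + j2737 → |·| = √(2000²+2737²) = √11491169 ≈ 3389.9, ∠ = arctan(2737/2000) ≈ 53.84°
|T| = 500 · 2737 / 9.2782e+06 ≈ 0.1475
Gain = 20 log₁₀(0.1475) ≈ -16.62 dB
∠T = 90.00° − 143.82° = -53.82°

-16.6 dB, -53.8°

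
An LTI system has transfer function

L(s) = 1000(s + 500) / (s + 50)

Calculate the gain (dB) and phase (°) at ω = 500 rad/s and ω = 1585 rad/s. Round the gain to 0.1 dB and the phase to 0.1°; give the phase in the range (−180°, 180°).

ω = 500: 63.0 dB, -39.3°; ω = 1585: 60.4 dB, -15.7°

At s = jω = j500:
zero (s+500): 500 + j500 → |·| = √(500²+500²) = √500000 ≈ 707.11, ∠ = arctan(500/500) ≈ 45.00°
pole (s+50): 50 + j500 → |·| = √(50²+500²) = √252500 ≈ 502.49, ∠ = arctan(500/50) ≈ 84.29°
|L| = 1000 · 707.11 / 502.49 ≈ 1407.2
Gain = 20 log₁₀(1407.2) ≈ 62.97 dB
∠L = 45.00° − 84.29° = -39.29°

At s = jω = j1585:
zero (s+500): 500 + j1585 → |·| = √(500²+1585²) = √2762225 ≈ 1662, ∠ = arctan(1585/500) ≈ 72.49°
pole (s+50): 50 + j1585 → |·| = √(50²+1585²) = √2514725 ≈ 1585.8, ∠ = arctan(1585/50) ≈ 88.19°
|L| = 1000 · 1662 / 1585.8 ≈ 1048.1
Gain = 20 log₁₀(1048.1) ≈ 60.41 dB
∠L = 72.49° − 88.19° = -15.70°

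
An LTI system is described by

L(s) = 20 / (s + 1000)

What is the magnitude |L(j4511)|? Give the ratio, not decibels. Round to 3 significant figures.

0.00433

Substitute s = j4511:
Numerator: 20 = 20 + j0
Denominator: (j4511) + 1000 = 1000 + j4511
|N| = √(20² + 0²) ≈ 20, ∠N ≈ 0.00°
|D| = √(1000² + 4511²) ≈ 4620.5, ∠D ≈ 77.50°
|L| = 20 / 4620.5 ≈ 0.0043285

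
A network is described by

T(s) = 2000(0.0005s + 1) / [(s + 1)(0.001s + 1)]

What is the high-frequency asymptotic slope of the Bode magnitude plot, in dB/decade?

-20 dB/decade

Each pole contributes −20 dB/decade at high frequency; each zero contributes +20 dB/decade.
Net: 1 zero(s) − 2 pole(s) → -20 dB/decade.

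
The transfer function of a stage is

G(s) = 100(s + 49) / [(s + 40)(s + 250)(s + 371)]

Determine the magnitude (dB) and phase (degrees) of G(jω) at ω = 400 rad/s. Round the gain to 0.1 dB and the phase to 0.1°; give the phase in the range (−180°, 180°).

At s = jω = j400:
zero (s+49): 49 + j400 → |·| = √(49²+400²) = √162401 ≈ 402.99, ∠ = arctan(400/49) ≈ 83.02°
pole (s+40): 40 + j400 → |·| = √(40²+400²) = √161600 ≈ 402, ∠ = arctan(400/40) ≈ 84.29°
pole (s+250): 250 + j400 → |·| = √(250²+400²) = √222500 ≈ 471.7, ∠ = arctan(400/250) ≈ 57.99°
pole (s+371): 371 + j400 → |·| = √(371²+400²) = √297641 ≈ 545.56, ∠ = arctan(400/371) ≈ 47.15°
|G| = 100 · 402.99 / 1.0345e+08 ≈ 0.00038955
Gain = 20 log₁₀(0.00038955) ≈ -68.19 dB
∠G = 83.02° − 189.43° = -106.41°

-68.2 dB, -106.4°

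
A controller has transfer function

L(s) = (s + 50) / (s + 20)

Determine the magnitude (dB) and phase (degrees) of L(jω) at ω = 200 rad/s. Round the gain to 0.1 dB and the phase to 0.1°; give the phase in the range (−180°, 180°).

At s = jω = j200:
zero (s+50): 50 + j200 → |·| = √(50²+200²) = √42500 ≈ 206.16, ∠ = arctan(200/50) ≈ 75.96°
pole (s+20): 20 + j200 → |·| = √(20²+200²) = √40400 ≈ 201, ∠ = arctan(200/20) ≈ 84.29°
|L| = 1 · 206.16 / 201 ≈ 1.0257
Gain = 20 log₁₀(1.0257) ≈ 0.22 dB
∠L = 75.96° − 84.29° = -8.33°

0.2 dB, -8.3°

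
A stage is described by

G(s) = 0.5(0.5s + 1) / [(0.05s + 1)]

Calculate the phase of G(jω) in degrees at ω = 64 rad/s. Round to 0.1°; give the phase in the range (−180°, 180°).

At ω = 64 rad/s:
zero (1 + j64·0.5) = 1 + j32 → |·| ≈ 32.016, ∠ ≈ 88.21°
pole (1 + j64·0.05) = 1 + j3.2 → |·| ≈ 3.3526, ∠ ≈ 72.65°
∠G = (88.21°) − (72.65°) = 15.56°

15.6°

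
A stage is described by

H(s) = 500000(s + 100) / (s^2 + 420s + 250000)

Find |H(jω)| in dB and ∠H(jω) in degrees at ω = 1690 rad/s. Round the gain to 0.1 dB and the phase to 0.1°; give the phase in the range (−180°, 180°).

49.9 dB, -78.2°

At s = jω = j1690:
zero (s+100): 100 + j1690 → |·| = √(100²+1690²) = √2866100 ≈ 1693, ∠ = arctan(1690/100) ≈ 86.61°
quadratic: (j1690)² + 420·j1690 + 250000 = -2606100 + j709800 → |·| ≈ 2.701e+06, ∠ ≈ 164.76°
|H| = 500000 · 1693 / 2.701e+06 ≈ 313.4
Gain = 20 log₁₀(313.4) ≈ 49.92 dB
∠H = 86.61° − 164.76° = -78.15°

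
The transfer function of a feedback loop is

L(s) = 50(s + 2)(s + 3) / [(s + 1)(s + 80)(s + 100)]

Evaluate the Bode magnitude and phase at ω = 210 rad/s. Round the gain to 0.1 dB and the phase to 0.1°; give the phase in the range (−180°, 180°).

-13.9 dB, -44.8°

At s = jω = j210:
zero (s+2): 2 + j210 → |·| = √(2²+210²) = √44104 ≈ 210.01, ∠ = arctan(210/2) ≈ 89.45°
zero (s+3): 3 + j210 → |·| = √(3²+210²) = √44109 ≈ 210.02, ∠ = arctan(210/3) ≈ 89.18°
pole (s+1): 1 + j210 → |·| = √(1²+210²) = √44101 ≈ 210, ∠ = arctan(210/1) ≈ 89.73°
pole (s+80): 80 + j210 → |·| = √(80²+210²) = √50500 ≈ 224.72, ∠ = arctan(210/80) ≈ 69.15°
pole (s+100): 100 + j210 → |·| = √(100²+210²) = √54100 ≈ 232.59, ∠ = arctan(210/100) ≈ 64.54°
|L| = 50 · 44106 / 1.0976e+07 ≈ 0.20092
Gain = 20 log₁₀(0.20092) ≈ -13.94 dB
∠L = 178.63° − 223.42° = -44.79°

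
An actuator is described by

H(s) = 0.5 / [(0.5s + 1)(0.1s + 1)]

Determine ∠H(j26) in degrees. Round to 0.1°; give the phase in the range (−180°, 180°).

-154.6°

At ω = 26 rad/s:
pole (1 + j26·0.5) = 1 + j13 → |·| ≈ 13.038, ∠ ≈ 85.60°
pole (1 + j26·0.1) = 1 + j2.6 → |·| ≈ 2.7857, ∠ ≈ 68.96°
∠H = (0°) − (85.60° + 68.96°) = -154.56°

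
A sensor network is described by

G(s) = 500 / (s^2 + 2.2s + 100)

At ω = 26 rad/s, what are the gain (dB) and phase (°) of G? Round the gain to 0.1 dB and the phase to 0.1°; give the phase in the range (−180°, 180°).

At s = jω = j26:
quadratic: (j26)² + 2.2·j26 + 100 = -576 + j57.2 → |·| ≈ 578.83, ∠ ≈ 174.33°
|G| = 500 / 578.83 ≈ 0.86381
Gain = 20 log₁₀(0.86381) ≈ -1.27 dB
∠G = 0.00° − 174.33° = -174.33°

-1.3 dB, -174.3°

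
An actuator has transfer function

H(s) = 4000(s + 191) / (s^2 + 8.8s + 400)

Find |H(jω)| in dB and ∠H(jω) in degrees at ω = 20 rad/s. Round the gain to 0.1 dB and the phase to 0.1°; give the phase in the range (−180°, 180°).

72.8 dB, -84.0°

At s = jω = j20:
zero (s+191): 191 + j20 → |·| = √(191²+20²) = √36881 ≈ 192.04, ∠ = arctan(20/191) ≈ 5.98°
quadratic: (j20)² + 8.8·j20 + 400 = 0 + j176 → |·| ≈ 176, ∠ ≈ 90.00°
|H| = 4000 · 192.04 / 176 ≈ 4364.5
Gain = 20 log₁₀(4364.5) ≈ 72.80 dB
∠H = 5.98° − 90.00° = -84.02°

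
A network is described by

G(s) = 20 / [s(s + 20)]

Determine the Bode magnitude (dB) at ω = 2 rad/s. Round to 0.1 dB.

At s = jω = j2:
pole (s+20): 20 + j2 → |·| = √(20²+2²) = √404 ≈ 20.1, ∠ = arctan(2/20) ≈ 5.71°
pole at origin: |s| = 2, ∠ = 90.00° (in denominator)
|G| = 20 / 40.2 ≈ 0.49751
Gain = 20 log₁₀(0.49751) ≈ -6.06 dB

-6.1 dB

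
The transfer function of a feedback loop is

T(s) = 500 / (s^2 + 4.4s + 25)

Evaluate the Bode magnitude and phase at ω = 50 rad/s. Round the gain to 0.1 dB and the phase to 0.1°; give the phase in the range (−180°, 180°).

-13.9 dB, -174.9°

At s = jω = j50:
quadratic: (j50)² + 4.4·j50 + 25 = -2475 + j220 → |·| ≈ 2484.8, ∠ ≈ 174.92°
|T| = 500 / 2484.8 ≈ 0.20122
Gain = 20 log₁₀(0.20122) ≈ -13.93 dB
∠T = 0.00° − 174.92° = -174.92°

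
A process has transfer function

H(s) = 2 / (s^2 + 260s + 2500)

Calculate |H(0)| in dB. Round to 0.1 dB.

-61.9 dB

H(0) = 2 / 2500 = 0.0008
20 log₁₀(0.0008) ≈ -61.94 dB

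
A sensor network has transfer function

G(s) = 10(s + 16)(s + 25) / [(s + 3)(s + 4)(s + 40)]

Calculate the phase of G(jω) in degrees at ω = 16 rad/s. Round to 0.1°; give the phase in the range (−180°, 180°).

-99.5°

At s = jω = j16:
zero (s+16): 16 + j16 → |·| = √(16²+16²) = √512 ≈ 22.627, ∠ = arctan(16/16) ≈ 45.00°
zero (s+25): 25 + j16 → |·| = √(25²+16²) = √881 ≈ 29.682, ∠ = arctan(16/25) ≈ 32.62°
pole (s+3): 3 + j16 → |·| = √(3²+16²) = √265 ≈ 16.279, ∠ = arctan(16/3) ≈ 79.38°
pole (s+4): 4 + j16 → |·| = √(4²+16²) = √272 ≈ 16.492, ∠ = arctan(16/4) ≈ 75.96°
pole (s+40): 40 + j16 → |·| = √(40²+16²) = √1856 ≈ 43.081, ∠ = arctan(16/40) ≈ 21.80°
∠G = 77.62° − 177.14° = -99.52°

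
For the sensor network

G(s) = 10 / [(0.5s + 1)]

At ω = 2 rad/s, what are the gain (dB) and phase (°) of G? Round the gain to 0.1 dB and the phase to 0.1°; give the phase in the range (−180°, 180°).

17.0 dB, -45.0°

At ω = 2 rad/s:
pole (1 + j2·0.5) = 1 + j1 → |·| ≈ 1.4142, ∠ ≈ 45.00°
|G| = 10 · 1 / (1.4142) ≈ 7.0711
Gain = 20 log₁₀(7.0711) ≈ 16.99 dB
∠G = (0°) − (45.00°) = -45.00°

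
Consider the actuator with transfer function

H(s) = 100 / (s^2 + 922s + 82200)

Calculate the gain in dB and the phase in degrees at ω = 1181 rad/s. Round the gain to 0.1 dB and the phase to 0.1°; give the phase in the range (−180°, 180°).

-84.6 dB, -140.3°

Substitute s = j1181:
Numerator: 100 = 100 + j0
Denominator: (j1181)^2 + 922(j1181) + 82200 = -1312561 + j1088882
|N| = √(100² + 0²) ≈ 100, ∠N ≈ 0.00°
|D| = √(1312561² + 1088882²) ≈ 1.7054e+06, ∠D ≈ 140.32°
|H| = 100 / 1.7054e+06 ≈ 5.8637e-05
Gain = 20 log₁₀(5.8637e-05) ≈ -84.64 dB
∠H = 0.00° − 140.32° = -140.32°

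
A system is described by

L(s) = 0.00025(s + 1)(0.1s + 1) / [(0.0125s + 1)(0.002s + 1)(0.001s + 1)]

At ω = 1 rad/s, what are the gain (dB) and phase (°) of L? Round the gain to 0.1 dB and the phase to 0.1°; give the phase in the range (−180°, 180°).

-69.0 dB, 49.8°

At ω = 1 rad/s:
zero (1 + j1·1) = 1 + j1 → |·| ≈ 1.4142, ∠ ≈ 45.00°
zero (1 + j1·0.1) = 1 + j0.1 → |·| ≈ 1.005, ∠ ≈ 5.71°
pole (1 + j1·0.0125) = 1 + j0.0125 → |·| ≈ 1.0001, ∠ ≈ 0.72°
pole (1 + j1·0.002) = 1 + j0.002 → |·| ≈ 1, ∠ ≈ 0.11°
pole (1 + j1·0.001) = 1 + j0.001 → |·| ≈ 1, ∠ ≈ 0.06°
|L| = 0.00025 · 1.4142 · 1.005 / (1.0001 · 1 · 1) ≈ 0.00035528
Gain = 20 log₁₀(0.00035528) ≈ -68.99 dB
∠L = (45.00° + 5.71°) − (0.72° + 0.11° + 0.06°) = 49.82°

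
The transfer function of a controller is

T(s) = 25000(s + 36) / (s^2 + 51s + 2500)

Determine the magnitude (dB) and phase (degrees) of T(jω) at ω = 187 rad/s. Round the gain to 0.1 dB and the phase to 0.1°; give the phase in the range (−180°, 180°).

43.0 dB, -84.5°

At s = jω = j187:
zero (s+36): 36 + j187 → |·| = √(36²+187²) = √36265 ≈ 190.43, ∠ = arctan(187/36) ≈ 79.10°
quadratic: (j187)² + 51·j187 + 2500 = -32469 + j9537 → |·| ≈ 33841, ∠ ≈ 163.63°
|T| = 25000 · 190.43 / 33841 ≈ 140.68
Gain = 20 log₁₀(140.68) ≈ 42.96 dB
∠T = 79.10° − 163.63° = -84.53°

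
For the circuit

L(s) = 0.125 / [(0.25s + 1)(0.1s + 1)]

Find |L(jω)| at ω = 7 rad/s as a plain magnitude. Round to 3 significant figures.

At ω = 7 rad/s:
pole (1 + j7·0.25) = 1 + j1.75 → |·| ≈ 2.0156, ∠ ≈ 60.26°
pole (1 + j7·0.1) = 1 + j0.7 → |·| ≈ 1.2207, ∠ ≈ 34.99°
|L| = 0.125 · 1 / (2.0156 · 1.2207) ≈ 0.050804

0.0508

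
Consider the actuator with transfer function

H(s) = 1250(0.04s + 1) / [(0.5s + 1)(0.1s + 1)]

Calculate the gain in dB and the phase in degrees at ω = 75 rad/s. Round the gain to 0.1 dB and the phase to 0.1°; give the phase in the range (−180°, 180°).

At ω = 75 rad/s:
zero (1 + j75·0.04) = 1 + j3 → |·| ≈ 3.1623, ∠ ≈ 71.57°
pole (1 + j75·0.5) = 1 + j37.5 → |·| ≈ 37.513, ∠ ≈ 88.47°
pole (1 + j75·0.1) = 1 + j7.5 → |·| ≈ 7.5664, ∠ ≈ 82.41°
|H| = 1250 · 3.1623 / (37.513 · 7.5664) ≈ 13.927
Gain = 20 log₁₀(13.927) ≈ 22.88 dB
∠H = (71.57°) − (88.47° + 82.41°) = -99.31°

22.9 dB, -99.3°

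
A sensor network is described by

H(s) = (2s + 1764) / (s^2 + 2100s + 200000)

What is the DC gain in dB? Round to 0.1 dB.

-41.1 dB

H(0) = 1764 / 200000 = 0.00882
20 log₁₀(0.00882) ≈ -41.09 dB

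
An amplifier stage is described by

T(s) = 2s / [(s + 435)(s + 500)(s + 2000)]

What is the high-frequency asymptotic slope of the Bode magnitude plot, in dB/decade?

-40 dB/decade

Each pole contributes −20 dB/decade at high frequency; each zero contributes +20 dB/decade.
Net: 1 zero(s) − 3 pole(s) → -40 dB/decade.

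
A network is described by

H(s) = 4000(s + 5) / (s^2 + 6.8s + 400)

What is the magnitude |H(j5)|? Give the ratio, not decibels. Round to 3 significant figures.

75.1

At s = jω = j5:
zero (s+5): 5 + j5 → |·| = √(5²+5²) = √50 ≈ 7.0711, ∠ = arctan(5/5) ≈ 45.00°
quadratic: (j5)² + 6.8·j5 + 400 = 375 + j34 → |·| ≈ 376.54, ∠ ≈ 5.18°
|H| = 4000 · 7.0711 / 376.54 ≈ 75.117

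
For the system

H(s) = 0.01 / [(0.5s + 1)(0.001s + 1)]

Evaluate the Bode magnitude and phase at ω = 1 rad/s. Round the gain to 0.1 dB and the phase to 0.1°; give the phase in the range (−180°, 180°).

At ω = 1 rad/s:
pole (1 + j1·0.5) = 1 + j0.5 → |·| ≈ 1.118, ∠ ≈ 26.57°
pole (1 + j1·0.001) = 1 + j0.001 → |·| ≈ 1, ∠ ≈ 0.06°
|H| = 0.01 · 1 / (1.118 · 1) ≈ 0.0089445
Gain = 20 log₁₀(0.0089445) ≈ -40.97 dB
∠H = (0°) − (26.57° + 0.06°) = -26.63°

-41.0 dB, -26.6°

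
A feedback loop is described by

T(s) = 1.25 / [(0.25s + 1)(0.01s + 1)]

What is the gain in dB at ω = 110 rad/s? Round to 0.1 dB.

At ω = 110 rad/s:
pole (1 + j110·0.25) = 1 + j27.5 → |·| ≈ 27.518, ∠ ≈ 87.92°
pole (1 + j110·0.01) = 1 + j1.1 → |·| ≈ 1.4866, ∠ ≈ 47.73°
|T| = 1.25 · 1 / (27.518 · 1.4866) ≈ 0.030556
Gain = 20 log₁₀(0.030556) ≈ -30.30 dB

-30.3 dB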